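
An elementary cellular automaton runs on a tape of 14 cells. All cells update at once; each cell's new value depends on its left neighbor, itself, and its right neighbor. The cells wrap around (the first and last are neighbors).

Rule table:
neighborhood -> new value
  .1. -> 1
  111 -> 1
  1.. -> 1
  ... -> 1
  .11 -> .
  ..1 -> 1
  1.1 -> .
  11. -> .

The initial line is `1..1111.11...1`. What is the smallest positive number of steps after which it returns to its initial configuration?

12

.11.11....111.
1.....1111.1.1
.11111.11..1..
1.111....11111
...1.1111.1111
1111..11...11.
.11.11..111...
1.....11.1.111
.11111...1..11
..111.111111..
11.1...1111.11
1..1111.11...1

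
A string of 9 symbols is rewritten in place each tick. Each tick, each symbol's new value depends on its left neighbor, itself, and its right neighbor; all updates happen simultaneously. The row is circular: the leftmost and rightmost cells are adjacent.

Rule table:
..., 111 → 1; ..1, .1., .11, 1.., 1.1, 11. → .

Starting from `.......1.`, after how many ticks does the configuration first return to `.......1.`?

tick 1: 111111...
tick 2: .1111..1.
tick 3: ..11.....
tick 4: 1....1111
tick 5: ..11..111
tick 6: .......1.

6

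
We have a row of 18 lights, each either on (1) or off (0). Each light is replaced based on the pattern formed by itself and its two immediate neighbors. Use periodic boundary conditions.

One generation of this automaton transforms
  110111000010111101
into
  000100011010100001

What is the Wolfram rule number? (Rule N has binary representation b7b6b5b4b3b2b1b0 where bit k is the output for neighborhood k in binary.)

position 0: 111 → 0  (bit 7 = 0)
position 1: 110 → 0  (bit 6 = 0)
position 2: 101 → 0  (bit 5 = 0)
position 6: 100 → 0  (bit 4 = 0)
position 3: 011 → 1  (bit 3 = 1)
position 10: 010 → 1  (bit 2 = 1)
position 9: 001 → 0  (bit 1 = 0)
position 7: 000 → 1  (bit 0 = 1)
bits b7..b0 = 00001101 = 13

13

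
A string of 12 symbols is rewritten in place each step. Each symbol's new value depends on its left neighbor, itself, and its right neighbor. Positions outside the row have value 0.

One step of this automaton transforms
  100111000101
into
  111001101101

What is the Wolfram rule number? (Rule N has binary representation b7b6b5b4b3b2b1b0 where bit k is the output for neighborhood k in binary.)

position 4: 111 → 0  (bit 7 = 0)
position 5: 110 → 1  (bit 6 = 1)
position 10: 101 → 0  (bit 5 = 0)
position 1: 100 → 1  (bit 4 = 1)
position 3: 011 → 0  (bit 3 = 0)
position 0: 010 → 1  (bit 2 = 1)
position 2: 001 → 1  (bit 1 = 1)
position 7: 000 → 0  (bit 0 = 0)
bits b7..b0 = 01010110 = 86

86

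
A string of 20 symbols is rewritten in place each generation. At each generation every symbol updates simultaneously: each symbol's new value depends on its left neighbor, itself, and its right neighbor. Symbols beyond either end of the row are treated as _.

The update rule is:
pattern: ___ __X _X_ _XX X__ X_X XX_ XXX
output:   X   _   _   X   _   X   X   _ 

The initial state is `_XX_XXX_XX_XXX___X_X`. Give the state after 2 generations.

generation 1: _XXXX_XXXXXX_X_X__X_
generation 2: _X__XXX____XX_X_____

_X__XXX____XX_X_____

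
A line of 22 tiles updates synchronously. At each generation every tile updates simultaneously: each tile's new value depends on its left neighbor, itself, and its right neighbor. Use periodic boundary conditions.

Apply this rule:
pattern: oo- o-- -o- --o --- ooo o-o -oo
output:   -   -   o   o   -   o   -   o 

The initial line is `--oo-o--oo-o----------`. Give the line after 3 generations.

-oo--o-oo--o----------
oo--oo-o--oo----------
o--oo--o-oo----------o

o--oo--o-oo----------o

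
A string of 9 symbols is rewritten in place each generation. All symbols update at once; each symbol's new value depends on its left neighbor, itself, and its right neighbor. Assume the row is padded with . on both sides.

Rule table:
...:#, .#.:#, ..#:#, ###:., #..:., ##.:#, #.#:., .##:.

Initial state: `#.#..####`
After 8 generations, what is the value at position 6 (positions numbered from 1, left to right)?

.

generation 1: #.#.#...#
generation 2: #.#.#.###
generation 3: #.#.#...#  (repeats generation 1; period 2)
generation 8: #.#.#.###
position 6 holds .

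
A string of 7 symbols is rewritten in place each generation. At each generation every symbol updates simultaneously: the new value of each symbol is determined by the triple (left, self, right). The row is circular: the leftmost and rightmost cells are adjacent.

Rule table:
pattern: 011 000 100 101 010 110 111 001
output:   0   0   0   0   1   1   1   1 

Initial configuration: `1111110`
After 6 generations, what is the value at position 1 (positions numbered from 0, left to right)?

0

0111110
1011110
1001110
1010110
1010010
1010110
position 1 holds 0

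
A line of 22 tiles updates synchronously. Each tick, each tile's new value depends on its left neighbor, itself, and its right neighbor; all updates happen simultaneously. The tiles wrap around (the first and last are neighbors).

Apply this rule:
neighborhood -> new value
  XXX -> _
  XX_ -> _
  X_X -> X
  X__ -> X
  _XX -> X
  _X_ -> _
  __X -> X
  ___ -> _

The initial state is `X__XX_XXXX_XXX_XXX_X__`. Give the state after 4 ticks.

tick 1: _XXX_XX___XX__XX__X_XX
tick 2: XX__XX_X_XX_XXX_XX_XX_
tick 3: X_XXX_X_XX_XX__XX_XX_X
tick 4: _XX__X_XX_XX_XXX_XX_XX

_XX__X_XX_XX_XXX_XX_XX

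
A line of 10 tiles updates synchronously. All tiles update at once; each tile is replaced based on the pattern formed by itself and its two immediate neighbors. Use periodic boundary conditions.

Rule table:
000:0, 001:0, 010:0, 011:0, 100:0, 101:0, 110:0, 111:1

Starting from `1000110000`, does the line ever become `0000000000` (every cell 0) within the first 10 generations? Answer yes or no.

yes

0000000000
all cells are 0 at generation 1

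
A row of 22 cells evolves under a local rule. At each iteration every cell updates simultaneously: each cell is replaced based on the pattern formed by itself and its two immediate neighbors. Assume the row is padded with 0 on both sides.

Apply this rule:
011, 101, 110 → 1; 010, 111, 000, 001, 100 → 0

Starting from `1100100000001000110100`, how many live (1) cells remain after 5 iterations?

2

iteration 1: 1100000000000000111000
iteration 2: 1100000000000000101000
iteration 3: 1100000000000000010000
iteration 4: 1100000000000000000000
iteration 5: 1100000000000000000000
count of 1: 2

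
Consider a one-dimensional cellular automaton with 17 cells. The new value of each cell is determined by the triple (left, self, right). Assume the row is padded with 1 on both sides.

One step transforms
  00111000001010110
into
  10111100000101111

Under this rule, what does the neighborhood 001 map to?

0

At position 1 the neighborhood is 001; the next row has 0 there.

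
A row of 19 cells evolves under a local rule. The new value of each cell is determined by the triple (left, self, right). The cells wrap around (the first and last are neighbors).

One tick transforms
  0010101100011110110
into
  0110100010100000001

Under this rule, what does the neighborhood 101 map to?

At position 3 the neighborhood is 101; the next row has 0 there.

0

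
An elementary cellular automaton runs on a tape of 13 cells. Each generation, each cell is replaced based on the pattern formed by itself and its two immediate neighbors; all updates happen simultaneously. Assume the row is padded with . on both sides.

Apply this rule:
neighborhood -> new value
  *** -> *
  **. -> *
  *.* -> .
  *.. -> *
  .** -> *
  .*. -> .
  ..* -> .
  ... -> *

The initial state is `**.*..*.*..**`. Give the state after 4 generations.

****.*****.**

**..*....*.**
***..***...**
****.*****.**
****.*****.**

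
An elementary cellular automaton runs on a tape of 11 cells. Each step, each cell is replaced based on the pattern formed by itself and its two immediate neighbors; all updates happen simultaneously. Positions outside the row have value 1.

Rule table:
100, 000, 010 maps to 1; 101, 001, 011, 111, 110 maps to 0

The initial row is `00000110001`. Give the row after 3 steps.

11110001100
00001100010
11100011010

11100011010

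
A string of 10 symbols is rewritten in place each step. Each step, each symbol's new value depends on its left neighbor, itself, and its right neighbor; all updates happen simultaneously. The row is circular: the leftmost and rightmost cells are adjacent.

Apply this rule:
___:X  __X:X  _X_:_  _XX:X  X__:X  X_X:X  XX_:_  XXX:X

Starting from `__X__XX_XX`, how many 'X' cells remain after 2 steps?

7

XX_XXX_XX_
X_XXX_XX_X
count of X: 7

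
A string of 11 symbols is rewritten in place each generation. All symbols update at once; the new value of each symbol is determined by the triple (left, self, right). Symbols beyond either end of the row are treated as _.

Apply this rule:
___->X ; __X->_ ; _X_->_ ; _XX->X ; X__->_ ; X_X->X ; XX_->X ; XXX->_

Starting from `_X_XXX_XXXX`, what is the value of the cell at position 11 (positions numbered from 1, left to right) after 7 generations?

__XX_XXX__X
X_XXXX_X___
_XX__XX__XX
_XX__XX__XX  (fixed point — unchanged through generation 7)
position 11 holds X

X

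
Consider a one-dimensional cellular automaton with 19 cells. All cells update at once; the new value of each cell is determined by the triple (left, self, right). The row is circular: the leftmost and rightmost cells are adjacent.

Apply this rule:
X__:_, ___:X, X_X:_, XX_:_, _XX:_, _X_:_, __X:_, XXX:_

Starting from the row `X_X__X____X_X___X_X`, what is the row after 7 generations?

_______XX_____X____

generation 1: _______XX_____X____
generation 2: XXXXXX____XXX___XXX
generation 3: _______XX_____X____  (repeats generation 1; period 2)
generation 7: _______XX_____X____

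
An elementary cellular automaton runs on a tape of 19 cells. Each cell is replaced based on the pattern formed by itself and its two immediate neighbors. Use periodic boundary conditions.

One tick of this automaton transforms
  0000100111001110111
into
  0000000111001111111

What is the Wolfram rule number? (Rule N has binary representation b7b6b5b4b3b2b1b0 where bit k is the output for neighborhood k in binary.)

position 8: 111 → 1  (bit 7 = 1)
position 9: 110 → 1  (bit 6 = 1)
position 15: 101 → 1  (bit 5 = 1)
position 0: 100 → 0  (bit 4 = 0)
position 7: 011 → 1  (bit 3 = 1)
position 4: 010 → 0  (bit 2 = 0)
position 3: 001 → 0  (bit 1 = 0)
position 1: 000 → 0  (bit 0 = 0)
bits b7..b0 = 11101000 = 232

232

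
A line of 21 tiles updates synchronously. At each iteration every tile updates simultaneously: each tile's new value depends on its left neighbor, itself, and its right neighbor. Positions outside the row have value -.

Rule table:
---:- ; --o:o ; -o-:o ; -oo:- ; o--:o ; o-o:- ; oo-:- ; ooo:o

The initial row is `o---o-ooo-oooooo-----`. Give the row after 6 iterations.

oo-oo--o---oooo-o----
-----oooo-o-oo--oo---
----o-oo--o---oo--o--
---oo---oooo-o--oooo-
--o--o-o-oo--ooo-oo-o
-ooooo-o---oo-o-----o

-ooooo-o---oo-o-----o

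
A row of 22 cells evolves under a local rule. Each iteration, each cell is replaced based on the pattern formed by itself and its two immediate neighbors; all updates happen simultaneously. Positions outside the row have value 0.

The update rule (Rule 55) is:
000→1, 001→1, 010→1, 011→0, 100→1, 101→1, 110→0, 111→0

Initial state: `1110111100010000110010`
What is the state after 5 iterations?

iteration 1: 0001000011111111001111
iteration 2: 1111111100000000110000
iteration 3: 0000000011111111001111
iteration 4: 1111111100000000110000  (repeats iteration 2; period 2)
iteration 5: 0000000011111111001111

0000000011111111001111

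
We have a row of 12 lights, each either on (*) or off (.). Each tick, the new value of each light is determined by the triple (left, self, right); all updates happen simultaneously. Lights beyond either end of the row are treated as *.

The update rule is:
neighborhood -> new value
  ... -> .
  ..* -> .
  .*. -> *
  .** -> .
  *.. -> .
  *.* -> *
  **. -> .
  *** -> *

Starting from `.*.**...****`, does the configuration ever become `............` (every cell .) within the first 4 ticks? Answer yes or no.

yes

***......***
**........**
*..........*
............
all cells are . at tick 4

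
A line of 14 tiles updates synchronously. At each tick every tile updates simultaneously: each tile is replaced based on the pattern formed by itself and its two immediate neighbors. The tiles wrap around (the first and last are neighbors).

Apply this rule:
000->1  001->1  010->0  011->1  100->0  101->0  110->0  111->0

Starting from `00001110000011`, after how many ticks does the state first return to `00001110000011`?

14

tick 1: 01111000111110
tick 2: 11000011100000
tick 3: 10011110001111
tick 4: 00110000111000
tick 5: 11100111100011
tick 6: 00001100001110
tick 7: 11111001111000
tick 8: 10000011000011
tick 9: 00111110011110
tick 10: 11100000110000
tick 11: 10001111100111
tick 12: 00111000001100
tick 13: 11100011111001
tick 14: 00001110000011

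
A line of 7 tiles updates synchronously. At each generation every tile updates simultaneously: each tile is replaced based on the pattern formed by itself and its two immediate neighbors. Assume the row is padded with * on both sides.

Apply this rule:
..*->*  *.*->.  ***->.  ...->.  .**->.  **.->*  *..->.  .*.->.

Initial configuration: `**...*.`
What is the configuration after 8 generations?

generation 1: .*..*..
generation 2: ...*..*
generation 3: ..*..*.
generation 4: .*..*..  (repeats generation 1; period 3)
generation 8: ...*..*

...*..*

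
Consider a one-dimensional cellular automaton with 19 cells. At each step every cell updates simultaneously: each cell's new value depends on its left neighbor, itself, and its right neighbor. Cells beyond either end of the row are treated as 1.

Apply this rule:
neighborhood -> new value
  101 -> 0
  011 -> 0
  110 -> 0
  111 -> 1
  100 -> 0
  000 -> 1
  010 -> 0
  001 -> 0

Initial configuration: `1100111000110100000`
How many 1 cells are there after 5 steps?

step 1: 1000010010000001110
step 2: 0011000000111100100
step 3: 0000011110011000000
step 4: 0111001100000011110
step 5: 0010000001111001100
count of 1: 7

7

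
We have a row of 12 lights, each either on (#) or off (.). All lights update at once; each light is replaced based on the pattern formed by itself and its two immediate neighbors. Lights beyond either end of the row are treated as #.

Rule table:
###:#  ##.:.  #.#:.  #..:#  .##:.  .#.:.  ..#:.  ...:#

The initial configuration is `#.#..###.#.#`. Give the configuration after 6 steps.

step 1: ...#..#.....
step 2: ##..#..####.
step 3: #.#..#..##..
step 4: ...#..#...#.
step 5: ##..#..##...
step 6: #.#..#...##.

#.#..#...##.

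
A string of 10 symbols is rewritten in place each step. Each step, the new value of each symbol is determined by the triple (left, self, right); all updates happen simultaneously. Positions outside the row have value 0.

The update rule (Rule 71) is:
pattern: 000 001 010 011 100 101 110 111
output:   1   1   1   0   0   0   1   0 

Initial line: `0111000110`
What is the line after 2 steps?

1011001010

1001011010
1011001010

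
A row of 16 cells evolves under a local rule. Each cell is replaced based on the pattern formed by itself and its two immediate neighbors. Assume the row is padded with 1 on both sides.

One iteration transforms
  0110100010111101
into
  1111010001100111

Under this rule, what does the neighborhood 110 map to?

1

At position 2 the neighborhood is 110; the next row has 1 there.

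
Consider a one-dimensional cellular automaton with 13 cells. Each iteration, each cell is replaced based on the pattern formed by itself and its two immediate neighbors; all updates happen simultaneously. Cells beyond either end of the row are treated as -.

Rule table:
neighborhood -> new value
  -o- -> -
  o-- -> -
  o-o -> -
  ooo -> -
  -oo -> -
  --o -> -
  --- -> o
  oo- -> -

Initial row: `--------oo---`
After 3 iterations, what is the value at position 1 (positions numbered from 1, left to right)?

o

iteration 1: ooooooo----oo
iteration 2: --------oo---  (repeats iteration 0; period 2)
iteration 3: ooooooo----oo
position 1 holds o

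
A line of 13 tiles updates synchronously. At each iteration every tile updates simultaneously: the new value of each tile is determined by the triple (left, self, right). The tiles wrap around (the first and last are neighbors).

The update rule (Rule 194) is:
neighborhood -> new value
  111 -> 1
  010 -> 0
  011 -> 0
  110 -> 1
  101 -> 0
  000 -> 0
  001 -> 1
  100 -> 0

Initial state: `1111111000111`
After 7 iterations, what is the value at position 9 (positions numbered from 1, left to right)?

0

1111111001011
1111111010001
1111111000010
0111111000100
1011111001000
0001111010001
0010111000010
position 9 holds 0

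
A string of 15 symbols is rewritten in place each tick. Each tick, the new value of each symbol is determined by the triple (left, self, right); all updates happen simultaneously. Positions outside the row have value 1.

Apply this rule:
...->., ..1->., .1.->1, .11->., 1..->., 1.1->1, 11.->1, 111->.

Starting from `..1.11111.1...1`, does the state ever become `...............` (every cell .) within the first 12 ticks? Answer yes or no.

tick 1: ..11....111....
tick 2: ...1......1....
tick 3: ...1......1....  (fixed point — unchanged through tick 12)
tick 12 is ...1......1...., still not uniform .

no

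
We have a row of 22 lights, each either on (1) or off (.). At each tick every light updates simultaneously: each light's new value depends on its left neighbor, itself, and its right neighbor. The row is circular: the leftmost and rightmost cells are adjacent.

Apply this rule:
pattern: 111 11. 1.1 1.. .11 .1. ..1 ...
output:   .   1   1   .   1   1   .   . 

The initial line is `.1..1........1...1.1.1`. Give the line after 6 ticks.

11..1........1...11111
.1..1........1...1....
.1..1........1...1....  (fixed point — unchanged through tick 6)

.1..1........1...1....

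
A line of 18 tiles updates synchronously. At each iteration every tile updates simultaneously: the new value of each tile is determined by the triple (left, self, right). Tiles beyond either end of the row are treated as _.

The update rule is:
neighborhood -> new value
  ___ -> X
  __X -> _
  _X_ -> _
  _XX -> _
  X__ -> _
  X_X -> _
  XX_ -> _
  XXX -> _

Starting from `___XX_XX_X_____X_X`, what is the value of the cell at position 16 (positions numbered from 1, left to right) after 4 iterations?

XX_________XXX____
___XXXXXXX_____XXX
XX_________XXX____  (repeats iteration 1; period 2)
iteration 4: ___XXXXXXX_____XXX
position 16 holds X

X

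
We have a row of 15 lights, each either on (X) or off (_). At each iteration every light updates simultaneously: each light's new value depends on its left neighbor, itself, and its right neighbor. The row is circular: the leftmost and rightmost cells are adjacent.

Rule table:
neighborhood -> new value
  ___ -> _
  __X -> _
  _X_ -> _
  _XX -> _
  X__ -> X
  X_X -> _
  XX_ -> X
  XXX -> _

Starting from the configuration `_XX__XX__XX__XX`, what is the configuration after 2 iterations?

X__XX__XX__XX__

__XX__XX__XX__X
X__XX__XX__XX__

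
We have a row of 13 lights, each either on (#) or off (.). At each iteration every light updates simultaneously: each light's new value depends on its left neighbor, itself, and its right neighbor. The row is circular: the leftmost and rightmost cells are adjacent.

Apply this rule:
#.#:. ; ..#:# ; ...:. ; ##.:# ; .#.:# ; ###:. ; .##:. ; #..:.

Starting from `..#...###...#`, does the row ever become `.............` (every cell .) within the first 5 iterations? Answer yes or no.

no

iteration 1: .##..#..#..##
iteration 2: ..#.##.##.#.#
iteration 3: .##..#..#.#.#
iteration 4: ..#.##.##.#.#  (repeats iteration 2; period 2)
iteration 5: .##..#..#.#.#
iteration 5 is .##..#..#.#.#, still not uniform .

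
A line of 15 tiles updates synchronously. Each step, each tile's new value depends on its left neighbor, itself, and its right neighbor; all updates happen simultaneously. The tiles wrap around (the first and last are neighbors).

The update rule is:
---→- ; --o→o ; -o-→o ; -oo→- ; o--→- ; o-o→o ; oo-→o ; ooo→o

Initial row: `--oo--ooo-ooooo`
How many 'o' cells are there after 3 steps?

-o-o-o-ooo-oooo
ooooooo-ooo-ooo
oooooooo-ooo-oo
count of o: 13

13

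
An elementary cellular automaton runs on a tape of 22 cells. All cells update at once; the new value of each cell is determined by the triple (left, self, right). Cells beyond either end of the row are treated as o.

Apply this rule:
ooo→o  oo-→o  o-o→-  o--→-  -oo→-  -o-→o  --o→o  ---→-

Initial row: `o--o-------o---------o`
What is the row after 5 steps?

o-oo--oo-o-o----o-o-o-

o-oo------oo--------o-
o--o-----o-o-------oo-
o-oo----oo-o------o-o-
o--o---o-o-o-----oo-o-
o-oo--oo-o-o----o-o-o-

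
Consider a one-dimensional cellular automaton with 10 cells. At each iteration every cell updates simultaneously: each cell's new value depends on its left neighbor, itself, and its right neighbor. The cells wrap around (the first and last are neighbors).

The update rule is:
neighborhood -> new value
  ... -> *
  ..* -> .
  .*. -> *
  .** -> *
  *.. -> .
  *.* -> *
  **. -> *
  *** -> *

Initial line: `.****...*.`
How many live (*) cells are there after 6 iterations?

8

.****.*.*.
.********.
.********.  (fixed point — unchanged through iteration 6)
count of *: 8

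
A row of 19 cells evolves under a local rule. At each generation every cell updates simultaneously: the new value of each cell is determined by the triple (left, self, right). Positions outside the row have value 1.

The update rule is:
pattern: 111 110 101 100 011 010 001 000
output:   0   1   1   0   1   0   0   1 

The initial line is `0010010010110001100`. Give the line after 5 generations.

0000000001110101100
0111111101011011100
1100000110111110100
0101110111100011000
1011011100101011010

1011011100101011010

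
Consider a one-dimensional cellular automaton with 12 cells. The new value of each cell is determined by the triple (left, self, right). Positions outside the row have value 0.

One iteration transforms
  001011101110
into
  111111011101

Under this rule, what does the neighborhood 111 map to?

At position 5 the neighborhood is 111; the next row has 1 there.

1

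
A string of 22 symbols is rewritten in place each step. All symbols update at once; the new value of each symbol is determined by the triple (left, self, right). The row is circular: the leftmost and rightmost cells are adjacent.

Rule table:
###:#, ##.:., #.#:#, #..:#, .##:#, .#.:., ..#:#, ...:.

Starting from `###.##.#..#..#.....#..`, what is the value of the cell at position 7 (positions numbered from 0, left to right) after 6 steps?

##.##.#.##.##.#...#.##
#.##.#.##.##.#.#.#.###
.##.#.##.##.#.#.#.####
##.#.##.##.#.#.#.####.
#.#.##.##.#.#.#.####.#
.#.##.##.#.#.#.####.##
position 7 holds #

#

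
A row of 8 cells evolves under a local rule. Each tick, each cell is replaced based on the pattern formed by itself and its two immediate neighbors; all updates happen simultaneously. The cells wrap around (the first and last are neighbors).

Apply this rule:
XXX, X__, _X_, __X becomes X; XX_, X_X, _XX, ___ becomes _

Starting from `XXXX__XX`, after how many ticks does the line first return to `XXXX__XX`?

XXX_XX_X
XX______
__X____X
XXXX__XX

4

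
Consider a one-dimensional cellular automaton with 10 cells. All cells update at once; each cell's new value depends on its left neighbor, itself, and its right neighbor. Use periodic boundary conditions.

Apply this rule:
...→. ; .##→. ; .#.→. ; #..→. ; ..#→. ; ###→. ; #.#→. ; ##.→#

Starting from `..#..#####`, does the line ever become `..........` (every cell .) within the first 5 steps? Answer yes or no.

yes

.........#
..........
all cells are . at step 2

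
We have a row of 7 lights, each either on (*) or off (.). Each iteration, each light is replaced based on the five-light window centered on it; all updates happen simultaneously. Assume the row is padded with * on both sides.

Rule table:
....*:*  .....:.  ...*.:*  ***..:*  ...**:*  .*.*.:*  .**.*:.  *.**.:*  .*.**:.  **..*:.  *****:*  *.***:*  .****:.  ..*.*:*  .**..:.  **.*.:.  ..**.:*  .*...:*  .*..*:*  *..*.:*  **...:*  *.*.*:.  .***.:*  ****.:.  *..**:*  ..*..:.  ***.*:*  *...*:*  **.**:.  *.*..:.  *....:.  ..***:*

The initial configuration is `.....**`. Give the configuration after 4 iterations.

iteration 1: *..***.
iteration 2: *.****.
iteration 3: *.*..*.
iteration 4: *..***.

*..***.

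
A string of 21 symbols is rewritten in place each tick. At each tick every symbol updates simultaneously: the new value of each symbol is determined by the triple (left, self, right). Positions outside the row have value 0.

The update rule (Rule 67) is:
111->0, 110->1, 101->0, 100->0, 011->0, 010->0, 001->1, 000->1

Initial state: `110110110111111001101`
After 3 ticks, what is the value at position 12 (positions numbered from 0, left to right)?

010010010000001010100
100100100111110000001
001001001000010111110
position 12 holds 0

0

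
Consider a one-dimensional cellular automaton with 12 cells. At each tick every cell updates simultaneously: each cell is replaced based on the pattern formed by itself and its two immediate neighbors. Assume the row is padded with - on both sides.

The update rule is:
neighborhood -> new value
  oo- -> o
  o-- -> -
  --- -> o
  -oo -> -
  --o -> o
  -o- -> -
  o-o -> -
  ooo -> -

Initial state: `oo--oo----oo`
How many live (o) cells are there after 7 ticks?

-o-o-o-ooo-o
o--------o--
--ooooooo--o
oo------o-o-
-o-ooooo----
o------o-ooo
--ooooo----o
count of o: 6

6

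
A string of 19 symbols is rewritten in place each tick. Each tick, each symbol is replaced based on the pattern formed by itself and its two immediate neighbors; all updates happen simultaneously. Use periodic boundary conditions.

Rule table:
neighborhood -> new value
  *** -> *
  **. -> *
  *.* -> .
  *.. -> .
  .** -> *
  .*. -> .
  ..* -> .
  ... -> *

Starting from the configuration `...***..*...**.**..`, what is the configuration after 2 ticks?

**.***.**...**.**.*

tick 1: **.***....*.**.**.*
tick 2: **.***.**...**.**.*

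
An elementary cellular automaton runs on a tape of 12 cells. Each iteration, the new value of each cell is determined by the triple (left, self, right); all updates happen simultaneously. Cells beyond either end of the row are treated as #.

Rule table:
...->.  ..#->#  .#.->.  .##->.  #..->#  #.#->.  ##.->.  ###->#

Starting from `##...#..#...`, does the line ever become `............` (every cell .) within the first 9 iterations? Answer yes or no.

yes

#.#.#.##.#.#
............
all cells are . at iteration 2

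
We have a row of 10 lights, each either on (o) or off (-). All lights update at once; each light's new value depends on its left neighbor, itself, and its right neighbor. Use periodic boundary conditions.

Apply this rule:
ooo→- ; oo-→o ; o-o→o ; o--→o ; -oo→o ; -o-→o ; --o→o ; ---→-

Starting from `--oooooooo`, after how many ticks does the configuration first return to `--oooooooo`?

6

ooo------o
--oo----oo
ooooo--ooo
----oooo--
---oo--oo-
--oooooooo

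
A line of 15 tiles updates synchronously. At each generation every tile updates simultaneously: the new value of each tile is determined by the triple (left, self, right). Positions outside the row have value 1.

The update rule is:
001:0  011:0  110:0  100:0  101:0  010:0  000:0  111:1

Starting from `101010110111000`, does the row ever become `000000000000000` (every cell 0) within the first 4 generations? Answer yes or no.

yes

000000000010000
000000000000000
all cells are 0 at generation 2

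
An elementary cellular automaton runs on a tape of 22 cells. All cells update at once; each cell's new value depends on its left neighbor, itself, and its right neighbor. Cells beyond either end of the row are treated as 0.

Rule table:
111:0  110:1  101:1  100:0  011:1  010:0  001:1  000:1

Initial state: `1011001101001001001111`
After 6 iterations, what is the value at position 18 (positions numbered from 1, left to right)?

0111011110010010011001
1101110010100100111010
1111010101001001101100
1001101010010011111101
0011110100100110000110
1110011001001110111110
position 18 holds 1

1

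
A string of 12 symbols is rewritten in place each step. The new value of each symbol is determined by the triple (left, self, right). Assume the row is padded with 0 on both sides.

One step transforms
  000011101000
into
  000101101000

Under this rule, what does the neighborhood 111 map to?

1

At position 5 the neighborhood is 111; the next row has 1 there.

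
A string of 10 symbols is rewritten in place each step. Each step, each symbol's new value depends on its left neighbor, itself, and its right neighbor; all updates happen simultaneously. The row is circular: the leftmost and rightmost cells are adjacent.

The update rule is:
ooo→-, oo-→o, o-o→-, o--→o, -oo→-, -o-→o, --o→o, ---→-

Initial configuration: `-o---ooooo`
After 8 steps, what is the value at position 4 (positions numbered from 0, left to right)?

o

-oo-o----o
--o-oo--oo
ooo--ooo-o
--ooo--o--
-o--ooooo-
oooo----oo
---oo--o--
--o-ooooo-
position 4 holds o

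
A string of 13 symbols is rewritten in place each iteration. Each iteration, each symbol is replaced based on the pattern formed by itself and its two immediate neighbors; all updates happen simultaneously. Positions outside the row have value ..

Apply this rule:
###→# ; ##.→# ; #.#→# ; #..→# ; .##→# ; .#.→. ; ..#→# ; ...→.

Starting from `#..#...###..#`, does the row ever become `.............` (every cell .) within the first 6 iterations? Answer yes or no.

no

iteration 1: .##.#.######.
iteration 2: ####.########
iteration 3: #############
iteration 4: #############  (fixed point — unchanged through iteration 6)
iteration 6 is #############, still not uniform .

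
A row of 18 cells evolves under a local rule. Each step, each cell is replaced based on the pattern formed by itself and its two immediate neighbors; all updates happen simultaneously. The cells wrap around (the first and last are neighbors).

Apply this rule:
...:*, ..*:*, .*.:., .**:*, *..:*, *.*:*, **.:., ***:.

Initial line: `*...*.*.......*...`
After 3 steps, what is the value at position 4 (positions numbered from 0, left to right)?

.***.*.*******.***
**..*.**......**..
*.**.**.*******.**
position 4 holds .

.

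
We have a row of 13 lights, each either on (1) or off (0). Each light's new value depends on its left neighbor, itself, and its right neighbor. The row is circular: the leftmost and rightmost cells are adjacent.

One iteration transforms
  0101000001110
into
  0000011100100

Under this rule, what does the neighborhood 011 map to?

0

At position 9 the neighborhood is 011; the next row has 0 there.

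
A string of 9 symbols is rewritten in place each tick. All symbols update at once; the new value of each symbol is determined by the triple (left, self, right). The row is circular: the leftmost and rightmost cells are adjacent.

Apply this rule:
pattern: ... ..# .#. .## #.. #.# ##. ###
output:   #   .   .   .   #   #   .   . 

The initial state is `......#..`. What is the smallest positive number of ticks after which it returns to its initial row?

18

#####..##
.....#...
####..###
....#....
###..####
...#.....
##..#####
..#......
#..######
.#.......
..#######
#........
.#######.
........#
#######..
.......#.
######..#
......#..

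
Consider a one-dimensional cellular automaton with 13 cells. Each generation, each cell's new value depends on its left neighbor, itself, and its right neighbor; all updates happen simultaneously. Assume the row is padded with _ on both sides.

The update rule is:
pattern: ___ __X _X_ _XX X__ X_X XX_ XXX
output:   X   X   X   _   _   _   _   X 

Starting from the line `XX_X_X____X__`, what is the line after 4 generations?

X___XX_X_XX__

generation 1: ___X_X_XXXX_X
generation 2: XXXX_X__XX__X
generation 3: _XX__X_X___XX
generation 4: X___XX_X_XX__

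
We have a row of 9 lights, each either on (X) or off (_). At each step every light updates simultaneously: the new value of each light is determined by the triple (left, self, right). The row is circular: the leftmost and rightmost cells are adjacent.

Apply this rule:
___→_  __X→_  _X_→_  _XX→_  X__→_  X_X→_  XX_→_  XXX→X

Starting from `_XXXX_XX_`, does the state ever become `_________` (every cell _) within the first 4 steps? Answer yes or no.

step 1: __XX_____
step 2: _________
all cells are _ at step 2

yes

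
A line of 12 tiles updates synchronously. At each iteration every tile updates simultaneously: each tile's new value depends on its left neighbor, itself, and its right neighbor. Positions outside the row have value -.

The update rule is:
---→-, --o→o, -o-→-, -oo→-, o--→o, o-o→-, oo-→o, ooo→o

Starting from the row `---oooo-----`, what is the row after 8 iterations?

iteration 1: --o-oooo----
iteration 2: -o---oooo---
iteration 3: o-o-o-oooo--
iteration 4: -------oooo-
iteration 5: ------o-oooo
iteration 6: -----o---ooo
iteration 7: ----o-o-o-oo
iteration 8: ---o-------o

---o-------o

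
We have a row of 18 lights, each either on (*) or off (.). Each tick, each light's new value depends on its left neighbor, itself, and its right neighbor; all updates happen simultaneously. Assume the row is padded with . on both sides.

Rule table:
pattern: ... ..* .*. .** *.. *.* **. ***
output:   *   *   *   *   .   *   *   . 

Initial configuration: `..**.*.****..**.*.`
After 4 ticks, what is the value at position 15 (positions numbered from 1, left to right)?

*

tick 1: ********..*.*****.
tick 2: *......*.****...*.
tick 3: *.********..*.***.
tick 4: ***......*.****.*.
position 15 holds *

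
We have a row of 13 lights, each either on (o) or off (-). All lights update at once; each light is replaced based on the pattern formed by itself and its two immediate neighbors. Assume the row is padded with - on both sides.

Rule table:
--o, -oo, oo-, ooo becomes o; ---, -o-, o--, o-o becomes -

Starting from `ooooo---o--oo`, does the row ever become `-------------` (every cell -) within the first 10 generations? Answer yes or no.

no

ooooo--o--ooo
ooooo-o--oooo
ooooo---ooooo
ooooo--oooooo
ooooo-ooooooo
ooooo-ooooooo  (fixed point — unchanged through generation 10)
generation 10 is ooooo-ooooooo, still not uniform -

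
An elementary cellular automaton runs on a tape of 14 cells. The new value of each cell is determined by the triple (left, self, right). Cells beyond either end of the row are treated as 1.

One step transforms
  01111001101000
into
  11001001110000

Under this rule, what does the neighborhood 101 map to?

At position 0 the neighborhood is 101; the next row has 1 there.

1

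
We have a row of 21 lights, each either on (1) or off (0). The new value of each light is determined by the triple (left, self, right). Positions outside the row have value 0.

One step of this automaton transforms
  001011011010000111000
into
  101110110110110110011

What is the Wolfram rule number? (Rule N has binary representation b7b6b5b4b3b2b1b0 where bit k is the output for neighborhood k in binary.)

position 16: 111 → 1  (bit 7 = 1)
position 5: 110 → 0  (bit 6 = 0)
position 3: 101 → 1  (bit 5 = 1)
position 11: 100 → 0  (bit 4 = 0)
position 4: 011 → 1  (bit 3 = 1)
position 2: 010 → 1  (bit 2 = 1)
position 1: 001 → 0  (bit 1 = 0)
position 0: 000 → 1  (bit 0 = 1)
bits b7..b0 = 10101101 = 173

173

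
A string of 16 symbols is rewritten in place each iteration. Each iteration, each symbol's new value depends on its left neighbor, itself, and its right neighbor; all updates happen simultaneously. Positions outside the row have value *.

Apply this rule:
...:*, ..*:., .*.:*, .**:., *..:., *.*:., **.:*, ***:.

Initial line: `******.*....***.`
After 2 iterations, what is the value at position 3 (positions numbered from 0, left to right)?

.....*.*.**...*.
.***.*.*..*.*.*.
position 3 holds *

*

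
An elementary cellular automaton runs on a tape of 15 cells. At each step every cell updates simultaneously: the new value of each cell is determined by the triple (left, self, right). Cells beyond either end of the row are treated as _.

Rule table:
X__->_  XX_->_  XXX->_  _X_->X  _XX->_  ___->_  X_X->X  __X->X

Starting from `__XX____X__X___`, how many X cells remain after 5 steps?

4

_X_____XX_XX___
XX____X__X_____
_____XX_XX_____
____X__X_______
___XX_XX_______
count of X: 4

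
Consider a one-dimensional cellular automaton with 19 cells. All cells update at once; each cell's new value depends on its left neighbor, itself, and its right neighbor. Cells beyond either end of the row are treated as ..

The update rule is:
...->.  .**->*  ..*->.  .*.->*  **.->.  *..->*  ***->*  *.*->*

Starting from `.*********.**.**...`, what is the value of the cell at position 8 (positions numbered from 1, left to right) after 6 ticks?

.********.**.**.*..
.*******.**.**.***.
.******.**.**.***.*
.*****.**.**.***.**
.****.**.**.***.**.
.***.**.**.***.**.*
position 8 holds .

.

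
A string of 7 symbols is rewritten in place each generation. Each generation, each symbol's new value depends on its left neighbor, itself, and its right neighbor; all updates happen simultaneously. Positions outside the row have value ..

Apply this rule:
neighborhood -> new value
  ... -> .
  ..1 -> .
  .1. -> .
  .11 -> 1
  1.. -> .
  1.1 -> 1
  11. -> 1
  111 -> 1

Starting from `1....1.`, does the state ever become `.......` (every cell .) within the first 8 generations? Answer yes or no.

yes

generation 1: .......
all cells are . at generation 1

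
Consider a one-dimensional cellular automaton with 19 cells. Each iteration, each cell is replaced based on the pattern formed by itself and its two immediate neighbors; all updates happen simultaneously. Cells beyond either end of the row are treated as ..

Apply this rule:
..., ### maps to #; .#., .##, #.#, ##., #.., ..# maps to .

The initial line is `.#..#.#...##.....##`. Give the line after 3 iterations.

........#....###...
#######...##..#..##
.#####..#..........

.#####..#..........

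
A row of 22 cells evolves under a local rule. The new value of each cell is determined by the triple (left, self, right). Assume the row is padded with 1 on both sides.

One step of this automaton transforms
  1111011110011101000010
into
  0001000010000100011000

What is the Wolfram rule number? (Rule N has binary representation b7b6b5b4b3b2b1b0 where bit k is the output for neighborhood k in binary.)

position 0: 111 → 0  (bit 7 = 0)
position 3: 110 → 1  (bit 6 = 1)
position 4: 101 → 0  (bit 5 = 0)
position 9: 100 → 0  (bit 4 = 0)
position 5: 011 → 0  (bit 3 = 0)
position 15: 010 → 0  (bit 2 = 0)
position 10: 001 → 0  (bit 1 = 0)
position 17: 000 → 1  (bit 0 = 1)
bits b7..b0 = 01000001 = 65

65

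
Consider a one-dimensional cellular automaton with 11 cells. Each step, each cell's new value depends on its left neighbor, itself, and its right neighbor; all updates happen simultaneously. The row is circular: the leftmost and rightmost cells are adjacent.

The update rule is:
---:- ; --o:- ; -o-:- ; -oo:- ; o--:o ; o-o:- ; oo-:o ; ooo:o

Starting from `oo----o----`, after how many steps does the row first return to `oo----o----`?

-oo----o---
--oo----o--
---oo----o-
----oo----o
o----oo----
-o----oo---
--o----oo--
---o----oo-
----o----oo
o----o----o
oo----o----

11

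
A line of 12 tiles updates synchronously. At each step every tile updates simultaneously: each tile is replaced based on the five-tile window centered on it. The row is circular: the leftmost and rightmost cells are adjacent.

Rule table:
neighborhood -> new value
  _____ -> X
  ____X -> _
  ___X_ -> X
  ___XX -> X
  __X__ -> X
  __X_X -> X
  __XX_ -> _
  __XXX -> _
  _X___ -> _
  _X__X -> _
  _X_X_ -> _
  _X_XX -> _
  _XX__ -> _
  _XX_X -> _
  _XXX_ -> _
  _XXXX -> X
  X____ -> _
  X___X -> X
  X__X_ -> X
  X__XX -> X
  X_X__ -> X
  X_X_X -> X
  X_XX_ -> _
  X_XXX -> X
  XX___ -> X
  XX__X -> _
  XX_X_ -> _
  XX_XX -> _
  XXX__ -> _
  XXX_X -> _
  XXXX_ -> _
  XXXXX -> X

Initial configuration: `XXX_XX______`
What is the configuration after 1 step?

______X_XX_X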